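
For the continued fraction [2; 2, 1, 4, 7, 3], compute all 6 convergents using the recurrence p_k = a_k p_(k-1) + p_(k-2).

2/1, 5/2, 7/3, 33/14, 238/101, 747/317

Using the convergent recurrence p_i = a_i*p_{i-1} + p_{i-2}, q_i = a_i*q_{i-1} + q_{i-2} with p_{-2}=0, p_{-1}=1, q_{-2}=1, q_{-1}=0:
  i=0: a_0=2, p_0 = 2*1 + 0 = 2, q_0 = 2*0 + 1 = 1.
  i=1: a_1=2, p_1 = 2*2 + 1 = 5, q_1 = 2*1 + 0 = 2.
  i=2: a_2=1, p_2 = 1*5 + 2 = 7, q_2 = 1*2 + 1 = 3.
  i=3: a_3=4, p_3 = 4*7 + 5 = 33, q_3 = 4*3 + 2 = 14.
  i=4: a_4=7, p_4 = 7*33 + 7 = 238, q_4 = 7*14 + 3 = 101.
  i=5: a_5=3, p_5 = 3*238 + 33 = 747, q_5 = 3*101 + 14 = 317.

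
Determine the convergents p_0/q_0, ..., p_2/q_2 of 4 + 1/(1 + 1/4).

Using the convergent recurrence p_i = a_i*p_{i-1} + p_{i-2}, q_i = a_i*q_{i-1} + q_{i-2} with p_{-2}=0, p_{-1}=1, q_{-2}=1, q_{-1}=0:
  i=0: a_0=4, p_0 = 4*1 + 0 = 4, q_0 = 4*0 + 1 = 1.
  i=1: a_1=1, p_1 = 1*4 + 1 = 5, q_1 = 1*1 + 0 = 1.
  i=2: a_2=4, p_2 = 4*5 + 4 = 24, q_2 = 4*1 + 1 = 5.

4/1, 5/1, 24/5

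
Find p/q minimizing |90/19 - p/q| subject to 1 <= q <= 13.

Expand x = 90/19 as a continued fraction with the Euclidean algorithm:
  90 = 4*19 + 14, so a_0 = 4.
  19 = 1*14 + 5, so a_1 = 1.
  14 = 2*5 + 4, so a_2 = 2.
  5 = 1*4 + 1, so a_3 = 1.
  4 = 4*1 + 0, so a_4 = 4.
so x = [4; 1, 2, 1, 4].
Convergents (p_i = a_i*p_{i-1} + p_{i-2}, q_i = a_i*q_{i-1} + q_{i-2} with p_{-2}=0, p_{-1}=1, q_{-2}=1, q_{-1}=0), until the denominator exceeds 13:
  i=0: a_0=4, p_0 = 4*1 + 0 = 4, q_0 = 4*0 + 1 = 1.
  i=1: a_1=1, p_1 = 1*4 + 1 = 5, q_1 = 1*1 + 0 = 1.
  i=2: a_2=2, p_2 = 2*5 + 4 = 14, q_2 = 2*1 + 1 = 3.
  i=3: a_3=1, p_3 = 1*14 + 5 = 19, q_3 = 1*3 + 1 = 4.
  i=4: a_4=4, p_4 = 4*19 + 14 = 90, q_4 = 4*4 + 3 = 19.
q_4 = 19 > 13, so the last convergent with denominator <= 13 is p_3/q_3 = 19/4.
The closest fraction with denominator <= 13 is either p_3/q_3 or the intermediate fraction (k*p_3 + p_2)/(k*q_3 + q_2) with the largest k >= 1 whose denominator stays <= 13; these approach x as k grows, and every other convergent or intermediate fraction in range is farther away.
Largest k: floor((13 - q_2)/q_3) = floor((13 - 3)/4) = 2.
That gives (2*19 + 14)/(2*4 + 3) = 52/11.
Compare the errors: |x - 19/4| = |90*4 - 19*19|/(19*4) = 1/76, and |x - 52/11| = |90*11 - 52*19|/(19*11) = 2/209.
Cross-multiplying, 2*76 = 152 < 209 = 1*209, so 2/209 is smaller: the intermediate fraction 52/11 is closer to x than 19/4.

52/11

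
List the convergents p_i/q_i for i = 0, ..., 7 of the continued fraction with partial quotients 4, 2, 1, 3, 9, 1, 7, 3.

Using the convergent recurrence p_i = a_i*p_{i-1} + p_{i-2}, q_i = a_i*q_{i-1} + q_{i-2} with p_{-2}=0, p_{-1}=1, q_{-2}=1, q_{-1}=0:
  i=0: a_0=4, p_0 = 4*1 + 0 = 4, q_0 = 4*0 + 1 = 1.
  i=1: a_1=2, p_1 = 2*4 + 1 = 9, q_1 = 2*1 + 0 = 2.
  i=2: a_2=1, p_2 = 1*9 + 4 = 13, q_2 = 1*2 + 1 = 3.
  i=3: a_3=3, p_3 = 3*13 + 9 = 48, q_3 = 3*3 + 2 = 11.
  i=4: a_4=9, p_4 = 9*48 + 13 = 445, q_4 = 9*11 + 3 = 102.
  i=5: a_5=1, p_5 = 1*445 + 48 = 493, q_5 = 1*102 + 11 = 113.
  i=6: a_6=7, p_6 = 7*493 + 445 = 3896, q_6 = 7*113 + 102 = 893.
  i=7: a_7=3, p_7 = 3*3896 + 493 = 12181, q_7 = 3*893 + 113 = 2792.

4/1, 9/2, 13/3, 48/11, 445/102, 493/113, 3896/893, 12181/2792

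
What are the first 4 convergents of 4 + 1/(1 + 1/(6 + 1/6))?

Using the convergent recurrence p_i = a_i*p_{i-1} + p_{i-2}, q_i = a_i*q_{i-1} + q_{i-2} with p_{-2}=0, p_{-1}=1, q_{-2}=1, q_{-1}=0:
  i=0: a_0=4, p_0 = 4*1 + 0 = 4, q_0 = 4*0 + 1 = 1.
  i=1: a_1=1, p_1 = 1*4 + 1 = 5, q_1 = 1*1 + 0 = 1.
  i=2: a_2=6, p_2 = 6*5 + 4 = 34, q_2 = 6*1 + 1 = 7.
  i=3: a_3=6, p_3 = 6*34 + 5 = 209, q_3 = 6*7 + 1 = 43.

4/1, 5/1, 34/7, 209/43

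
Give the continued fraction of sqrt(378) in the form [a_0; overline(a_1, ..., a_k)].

Write x_i = (sqrt(378) + m_i)/d_i with (m_0, d_0) = (0, 1). a_0 = floor(sqrt(378)) = 19, since 19^2 = 361 <= 378 < 400 = 20^2.
Iterate m_{i+1} = d_i*a_i - m_i, d_{i+1} = (378 - m_{i+1}^2)/d_i, a_{i+1} = floor((a_0 + m_{i+1})/d_{i+1}):
  m_1 = 1*19 - 0 = 19, d_1 = (378 - 19^2)/1 = 17/1 = 17, a_1 = floor((19 + 19)/17) = 2.
  m_2 = 17*2 - 19 = 15, d_2 = (378 - 15^2)/17 = 153/17 = 9, a_2 = floor((19 + 15)/9) = 3.
  m_3 = 9*3 - 15 = 12, d_3 = (378 - 12^2)/9 = 234/9 = 26, a_3 = floor((19 + 12)/26) = 1.
  m_4 = 26*1 - 12 = 14, d_4 = (378 - 14^2)/26 = 182/26 = 7, a_4 = floor((19 + 14)/7) = 4.
  m_5 = 7*4 - 14 = 14, d_5 = (378 - 14^2)/7 = 182/7 = 26, a_5 = floor((19 + 14)/26) = 1.
  m_6 = 26*1 - 14 = 12, d_6 = (378 - 12^2)/26 = 234/26 = 9, a_6 = floor((19 + 12)/9) = 3.
  m_7 = 9*3 - 12 = 15, d_7 = (378 - 15^2)/9 = 153/9 = 17, a_7 = floor((19 + 15)/17) = 2.
  m_8 = 17*2 - 15 = 19, d_8 = (378 - 19^2)/17 = 17/17 = 1, a_8 = floor((19 + 19)/1) = 38.
  m_9 = 1*38 - 19 = 19, d_9 = (378 - 19^2)/1 = 17/1 = 17: (m_9, d_9) = (m_1, d_1) = (19, 17), so from here the quotients repeat a_1, ..., a_8; the period length is 8.
Hence the expansion of sqrt(378) is a_0 = 19 followed by the repeating block 2, 3, 1, 4, 1, 3, 2, 38 (period 8).

[19; overline(2, 3, 1, 4, 1, 3, 2, 38)]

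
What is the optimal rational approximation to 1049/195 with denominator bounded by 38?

Expand x = 1049/195 as a continued fraction with the Euclidean algorithm:
  1049 = 5*195 + 74, so a_0 = 5.
  195 = 2*74 + 47, so a_1 = 2.
  74 = 1*47 + 27, so a_2 = 1.
  47 = 1*27 + 20, so a_3 = 1.
  27 = 1*20 + 7, so a_4 = 1.
  20 = 2*7 + 6, so a_5 = 2.
  7 = 1*6 + 1, so a_6 = 1.
  6 = 6*1 + 0, so a_7 = 6.
so x = [5; 2, 1, 1, 1, 2, 1, 6].
Convergents (p_i = a_i*p_{i-1} + p_{i-2}, q_i = a_i*q_{i-1} + q_{i-2} with p_{-2}=0, p_{-1}=1, q_{-2}=1, q_{-1}=0), until the denominator exceeds 38:
  i=0: a_0=5, p_0 = 5*1 + 0 = 5, q_0 = 5*0 + 1 = 1.
  i=1: a_1=2, p_1 = 2*5 + 1 = 11, q_1 = 2*1 + 0 = 2.
  i=2: a_2=1, p_2 = 1*11 + 5 = 16, q_2 = 1*2 + 1 = 3.
  i=3: a_3=1, p_3 = 1*16 + 11 = 27, q_3 = 1*3 + 2 = 5.
  i=4: a_4=1, p_4 = 1*27 + 16 = 43, q_4 = 1*5 + 3 = 8.
  i=5: a_5=2, p_5 = 2*43 + 27 = 113, q_5 = 2*8 + 5 = 21.
  i=6: a_6=1, p_6 = 1*113 + 43 = 156, q_6 = 1*21 + 8 = 29.
  i=7: a_7=6, p_7 = 6*156 + 113 = 1049, q_7 = 6*29 + 21 = 195.
q_7 = 195 > 38, so the last convergent with denominator <= 38 is p_6/q_6 = 156/29.
The closest fraction with denominator <= 38 is either p_6/q_6 or the intermediate fraction (k*p_6 + p_5)/(k*q_6 + q_5) with the largest k >= 1 whose denominator stays <= 38; these approach x as k grows, and every other convergent or intermediate fraction in range is farther away.
Largest k: floor((38 - q_5)/q_6) = floor((38 - 21)/29) = 0.
Since k = 0, no intermediate fraction beyond p_6/q_6 has denominator <= 38, so the convergent 156/29 is the closest (its error is |1049*29 - 156*195|/(195*29) = 1/5655).

156/29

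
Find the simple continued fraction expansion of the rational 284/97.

Run the Euclidean algorithm on 284 and 97; the successive quotients are the partial quotients a_0, a_1, ... (each step inverts the fractional part left over by the previous one):
  284 = 2*97 + 90, so a_0 = 2.
  97 = 1*90 + 7, so a_1 = 1.
  90 = 12*7 + 6, so a_2 = 12.
  7 = 1*6 + 1, so a_3 = 1.
  6 = 6*1 + 0, so a_4 = 6.
The remainder reaches 0 after 5 divisions, so the expansion has 5 partial quotients, read off in order.

[2; 1, 12, 1, 6]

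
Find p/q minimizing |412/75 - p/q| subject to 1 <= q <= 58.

Expand x = 412/75 as a continued fraction with the Euclidean algorithm:
  412 = 5*75 + 37, so a_0 = 5.
  75 = 2*37 + 1, so a_1 = 2.
  37 = 37*1 + 0, so a_2 = 37.
so x = [5; 2, 37].
Convergents (p_i = a_i*p_{i-1} + p_{i-2}, q_i = a_i*q_{i-1} + q_{i-2} with p_{-2}=0, p_{-1}=1, q_{-2}=1, q_{-1}=0), until the denominator exceeds 58:
  i=0: a_0=5, p_0 = 5*1 + 0 = 5, q_0 = 5*0 + 1 = 1.
  i=1: a_1=2, p_1 = 2*5 + 1 = 11, q_1 = 2*1 + 0 = 2.
  i=2: a_2=37, p_2 = 37*11 + 5 = 412, q_2 = 37*2 + 1 = 75.
q_2 = 75 > 58, so the last convergent with denominator <= 58 is p_1/q_1 = 11/2.
The closest fraction with denominator <= 58 is either p_1/q_1 or the intermediate fraction (k*p_1 + p_0)/(k*q_1 + q_0) with the largest k >= 1 whose denominator stays <= 58; these approach x as k grows, and every other convergent or intermediate fraction in range is farther away.
Largest k: floor((58 - q_0)/q_1) = floor((58 - 1)/2) = 28.
That gives (28*11 + 5)/(28*2 + 1) = 313/57.
Compare the errors: |x - 11/2| = |412*2 - 11*75|/(75*2) = 1/150, and |x - 313/57| = |412*57 - 313*75|/(75*57) = 9/4275.
Cross-multiplying, 9*150 = 1350 < 4275 = 1*4275, so 9/4275 is smaller: the intermediate fraction 313/57 is closer to x than 11/2.

313/57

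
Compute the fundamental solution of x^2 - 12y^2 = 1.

First expand sqrt(12) as a continued fraction. With x_i = (sqrt(12) + m_i)/d_i and (m_0, d_0) = (0, 1): a_0 = floor(sqrt(12)) = 3, since 3^2 = 9 <= 12 < 16 = 4^2.
Iterate m_{i+1} = d_i*a_i - m_i, d_{i+1} = (12 - m_{i+1}^2)/d_i, a_{i+1} = floor((a_0 + m_{i+1})/d_{i+1}):
  m_1 = 1*3 - 0 = 3, d_1 = (12 - 3^2)/1 = 3/1 = 3, a_1 = floor((3 + 3)/3) = 2.
  m_2 = 3*2 - 3 = 3, d_2 = (12 - 3^2)/3 = 3/3 = 1, a_2 = floor((3 + 3)/1) = 6.
  m_3 = 1*6 - 3 = 3, d_3 = (12 - 3^2)/1 = 3/1 = 3: (m_3, d_3) = (m_1, d_1) = (3, 3), so from here the quotients repeat a_1, a_2; the period length is 2.
So sqrt(12) = [3; (2, 6)] with period length k = 2.
k is even, so the fundamental solution of x^2 - 12y^2 = 1 is (p_{k-1}, q_{k-1}) = (p_1, q_1); compute convergents through index 1.
Convergents (p_i = a_i*p_{i-1} + p_{i-2}, q_i = a_i*q_{i-1} + q_{i-2} with p_{-2}=0, p_{-1}=1, q_{-2}=1, q_{-1}=0):
  i=0: a_0=3, p_0 = 3*1 + 0 = 3, q_0 = 3*0 + 1 = 1.
  i=1: a_1=2, p_1 = 2*3 + 1 = 7, q_1 = 2*1 + 0 = 2.
Check: 7^2 - 12*2^2 = 49 - 48 = 1, so (x, y) = (7, 2) solves the equation, and by the theorem it is the least positive solution.

(x, y) = (7, 2)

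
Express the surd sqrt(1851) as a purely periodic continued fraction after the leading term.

Write x_i = (sqrt(1851) + m_i)/d_i with (m_0, d_0) = (0, 1). a_0 = floor(sqrt(1851)) = 43, since 43^2 = 1849 <= 1851 < 1936 = 44^2.
Iterate m_{i+1} = d_i*a_i - m_i, d_{i+1} = (1851 - m_{i+1}^2)/d_i, a_{i+1} = floor((a_0 + m_{i+1})/d_{i+1}):
  m_1 = 1*43 - 0 = 43, d_1 = (1851 - 43^2)/1 = 2/1 = 2, a_1 = floor((43 + 43)/2) = 43.
  m_2 = 2*43 - 43 = 43, d_2 = (1851 - 43^2)/2 = 2/2 = 1, a_2 = floor((43 + 43)/1) = 86.
  m_3 = 1*86 - 43 = 43, d_3 = (1851 - 43^2)/1 = 2/1 = 2: (m_3, d_3) = (m_1, d_1) = (43, 2), so from here the quotients repeat a_1, a_2; the period length is 2.
Hence the expansion of sqrt(1851) is a_0 = 43 followed by the repeating block 43, 86 (period 2).

[43; (43, 86)]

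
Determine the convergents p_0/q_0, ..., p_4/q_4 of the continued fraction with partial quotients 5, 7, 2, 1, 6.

5/1, 36/7, 77/15, 113/22, 755/147

Using the convergent recurrence p_i = a_i*p_{i-1} + p_{i-2}, q_i = a_i*q_{i-1} + q_{i-2} with p_{-2}=0, p_{-1}=1, q_{-2}=1, q_{-1}=0:
  i=0: a_0=5, p_0 = 5*1 + 0 = 5, q_0 = 5*0 + 1 = 1.
  i=1: a_1=7, p_1 = 7*5 + 1 = 36, q_1 = 7*1 + 0 = 7.
  i=2: a_2=2, p_2 = 2*36 + 5 = 77, q_2 = 2*7 + 1 = 15.
  i=3: a_3=1, p_3 = 1*77 + 36 = 113, q_3 = 1*15 + 7 = 22.
  i=4: a_4=6, p_4 = 6*113 + 77 = 755, q_4 = 6*22 + 15 = 147.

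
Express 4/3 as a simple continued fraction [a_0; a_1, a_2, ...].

[1; 3]

Run the Euclidean algorithm on 4 and 3; the successive quotients are the partial quotients a_0, a_1, ... (each step inverts the fractional part left over by the previous one):
  4 = 1*3 + 1, so a_0 = 1.
  3 = 3*1 + 0, so a_1 = 3.
The remainder reaches 0 after 2 divisions, so the expansion has 2 partial quotients, read off in order.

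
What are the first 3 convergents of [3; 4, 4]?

Using the convergent recurrence p_i = a_i*p_{i-1} + p_{i-2}, q_i = a_i*q_{i-1} + q_{i-2} with p_{-2}=0, p_{-1}=1, q_{-2}=1, q_{-1}=0:
  i=0: a_0=3, p_0 = 3*1 + 0 = 3, q_0 = 3*0 + 1 = 1.
  i=1: a_1=4, p_1 = 4*3 + 1 = 13, q_1 = 4*1 + 0 = 4.
  i=2: a_2=4, p_2 = 4*13 + 3 = 55, q_2 = 4*4 + 1 = 17.

3/1, 13/4, 55/17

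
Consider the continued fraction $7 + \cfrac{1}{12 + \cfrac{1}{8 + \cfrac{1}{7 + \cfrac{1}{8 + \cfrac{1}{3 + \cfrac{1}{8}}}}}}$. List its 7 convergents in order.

7/1, 85/12, 687/97, 4894/691, 39839/5625, 124411/17566, 1035127/146153

Using the convergent recurrence p_i = a_i*p_{i-1} + p_{i-2}, q_i = a_i*q_{i-1} + q_{i-2} with p_{-2}=0, p_{-1}=1, q_{-2}=1, q_{-1}=0:
  i=0: a_0=7, p_0 = 7*1 + 0 = 7, q_0 = 7*0 + 1 = 1.
  i=1: a_1=12, p_1 = 12*7 + 1 = 85, q_1 = 12*1 + 0 = 12.
  i=2: a_2=8, p_2 = 8*85 + 7 = 687, q_2 = 8*12 + 1 = 97.
  i=3: a_3=7, p_3 = 7*687 + 85 = 4894, q_3 = 7*97 + 12 = 691.
  i=4: a_4=8, p_4 = 8*4894 + 687 = 39839, q_4 = 8*691 + 97 = 5625.
  i=5: a_5=3, p_5 = 3*39839 + 4894 = 124411, q_5 = 3*5625 + 691 = 17566.
  i=6: a_6=8, p_6 = 8*124411 + 39839 = 1035127, q_6 = 8*17566 + 5625 = 146153.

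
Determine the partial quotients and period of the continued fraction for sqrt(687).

[26; (4, 1, 2, 1, 16, 1, 2, 1, 4, 52)]

Write x_i = (sqrt(687) + m_i)/d_i with (m_0, d_0) = (0, 1). a_0 = floor(sqrt(687)) = 26, since 26^2 = 676 <= 687 < 729 = 27^2.
Iterate m_{i+1} = d_i*a_i - m_i, d_{i+1} = (687 - m_{i+1}^2)/d_i, a_{i+1} = floor((a_0 + m_{i+1})/d_{i+1}):
  m_1 = 1*26 - 0 = 26, d_1 = (687 - 26^2)/1 = 11/1 = 11, a_1 = floor((26 + 26)/11) = 4.
  m_2 = 11*4 - 26 = 18, d_2 = (687 - 18^2)/11 = 363/11 = 33, a_2 = floor((26 + 18)/33) = 1.
  m_3 = 33*1 - 18 = 15, d_3 = (687 - 15^2)/33 = 462/33 = 14, a_3 = floor((26 + 15)/14) = 2.
  m_4 = 14*2 - 15 = 13, d_4 = (687 - 13^2)/14 = 518/14 = 37, a_4 = floor((26 + 13)/37) = 1.
  m_5 = 37*1 - 13 = 24, d_5 = (687 - 24^2)/37 = 111/37 = 3, a_5 = floor((26 + 24)/3) = 16.
  m_6 = 3*16 - 24 = 24, d_6 = (687 - 24^2)/3 = 111/3 = 37, a_6 = floor((26 + 24)/37) = 1.
  m_7 = 37*1 - 24 = 13, d_7 = (687 - 13^2)/37 = 518/37 = 14, a_7 = floor((26 + 13)/14) = 2.
  m_8 = 14*2 - 13 = 15, d_8 = (687 - 15^2)/14 = 462/14 = 33, a_8 = floor((26 + 15)/33) = 1.
  m_9 = 33*1 - 15 = 18, d_9 = (687 - 18^2)/33 = 363/33 = 11, a_9 = floor((26 + 18)/11) = 4.
  m_10 = 11*4 - 18 = 26, d_10 = (687 - 26^2)/11 = 11/11 = 1, a_10 = floor((26 + 26)/1) = 52.
  m_11 = 1*52 - 26 = 26, d_11 = (687 - 26^2)/1 = 11/1 = 11: (m_11, d_11) = (m_1, d_1) = (26, 11), so from here the quotients repeat a_1, ..., a_10; the period length is 10.
Hence the expansion of sqrt(687) is a_0 = 26 followed by the repeating block 4, 1, 2, 1, 16, 1, 2, 1, 4, 52 (period 10).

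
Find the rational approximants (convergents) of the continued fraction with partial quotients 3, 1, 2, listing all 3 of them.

Using the convergent recurrence p_i = a_i*p_{i-1} + p_{i-2}, q_i = a_i*q_{i-1} + q_{i-2} with p_{-2}=0, p_{-1}=1, q_{-2}=1, q_{-1}=0:
  i=0: a_0=3, p_0 = 3*1 + 0 = 3, q_0 = 3*0 + 1 = 1.
  i=1: a_1=1, p_1 = 1*3 + 1 = 4, q_1 = 1*1 + 0 = 1.
  i=2: a_2=2, p_2 = 2*4 + 3 = 11, q_2 = 2*1 + 1 = 3.

3/1, 4/1, 11/3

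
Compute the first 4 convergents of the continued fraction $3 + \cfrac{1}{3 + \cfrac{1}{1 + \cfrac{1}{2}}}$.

3/1, 10/3, 13/4, 36/11

Using the convergent recurrence p_i = a_i*p_{i-1} + p_{i-2}, q_i = a_i*q_{i-1} + q_{i-2} with p_{-2}=0, p_{-1}=1, q_{-2}=1, q_{-1}=0:
  i=0: a_0=3, p_0 = 3*1 + 0 = 3, q_0 = 3*0 + 1 = 1.
  i=1: a_1=3, p_1 = 3*3 + 1 = 10, q_1 = 3*1 + 0 = 3.
  i=2: a_2=1, p_2 = 1*10 + 3 = 13, q_2 = 1*3 + 1 = 4.
  i=3: a_3=2, p_3 = 2*13 + 10 = 36, q_3 = 2*4 + 3 = 11.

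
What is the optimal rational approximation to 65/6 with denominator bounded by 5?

54/5

Expand x = 65/6 as a continued fraction with the Euclidean algorithm:
  65 = 10*6 + 5, so a_0 = 10.
  6 = 1*5 + 1, so a_1 = 1.
  5 = 5*1 + 0, so a_2 = 5.
so x = [10; 1, 5].
Convergents (p_i = a_i*p_{i-1} + p_{i-2}, q_i = a_i*q_{i-1} + q_{i-2} with p_{-2}=0, p_{-1}=1, q_{-2}=1, q_{-1}=0), until the denominator exceeds 5:
  i=0: a_0=10, p_0 = 10*1 + 0 = 10, q_0 = 10*0 + 1 = 1.
  i=1: a_1=1, p_1 = 1*10 + 1 = 11, q_1 = 1*1 + 0 = 1.
  i=2: a_2=5, p_2 = 5*11 + 10 = 65, q_2 = 5*1 + 1 = 6.
q_2 = 6 > 5, so the last convergent with denominator <= 5 is p_1/q_1 = 11/1.
The closest fraction with denominator <= 5 is either p_1/q_1 or the intermediate fraction (k*p_1 + p_0)/(k*q_1 + q_0) with the largest k >= 1 whose denominator stays <= 5; these approach x as k grows, and every other convergent or intermediate fraction in range is farther away.
Largest k: floor((5 - q_0)/q_1) = floor((5 - 1)/1) = 4.
That gives (4*11 + 10)/(4*1 + 1) = 54/5.
Compare the errors: |x - 11/1| = |65*1 - 11*6|/(6*1) = 1/6, and |x - 54/5| = |65*5 - 54*6|/(6*5) = 1/30.
Cross-multiplying, 1*6 = 6 < 30 = 1*30, so 1/30 is smaller: the intermediate fraction 54/5 is closer to x than 11/1.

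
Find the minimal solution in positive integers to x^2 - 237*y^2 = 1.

First expand sqrt(237) as a continued fraction. With x_i = (sqrt(237) + m_i)/d_i and (m_0, d_0) = (0, 1): a_0 = floor(sqrt(237)) = 15, since 15^2 = 225 <= 237 < 256 = 16^2.
Iterate m_{i+1} = d_i*a_i - m_i, d_{i+1} = (237 - m_{i+1}^2)/d_i, a_{i+1} = floor((a_0 + m_{i+1})/d_{i+1}):
  m_1 = 1*15 - 0 = 15, d_1 = (237 - 15^2)/1 = 12/1 = 12, a_1 = floor((15 + 15)/12) = 2.
  m_2 = 12*2 - 15 = 9, d_2 = (237 - 9^2)/12 = 156/12 = 13, a_2 = floor((15 + 9)/13) = 1.
  m_3 = 13*1 - 9 = 4, d_3 = (237 - 4^2)/13 = 221/13 = 17, a_3 = floor((15 + 4)/17) = 1.
  m_4 = 17*1 - 4 = 13, d_4 = (237 - 13^2)/17 = 68/17 = 4, a_4 = floor((15 + 13)/4) = 7.
  m_5 = 4*7 - 13 = 15, d_5 = (237 - 15^2)/4 = 12/4 = 3, a_5 = floor((15 + 15)/3) = 10.
  m_6 = 3*10 - 15 = 15, d_6 = (237 - 15^2)/3 = 12/3 = 4, a_6 = floor((15 + 15)/4) = 7.
  m_7 = 4*7 - 15 = 13, d_7 = (237 - 13^2)/4 = 68/4 = 17, a_7 = floor((15 + 13)/17) = 1.
  m_8 = 17*1 - 13 = 4, d_8 = (237 - 4^2)/17 = 221/17 = 13, a_8 = floor((15 + 4)/13) = 1.
  m_9 = 13*1 - 4 = 9, d_9 = (237 - 9^2)/13 = 156/13 = 12, a_9 = floor((15 + 9)/12) = 2.
  m_10 = 12*2 - 9 = 15, d_10 = (237 - 15^2)/12 = 12/12 = 1, a_10 = floor((15 + 15)/1) = 30.
  m_11 = 1*30 - 15 = 15, d_11 = (237 - 15^2)/1 = 12/1 = 12: (m_11, d_11) = (m_1, d_1) = (15, 12), so from here the quotients repeat a_1, ..., a_10; the period length is 10.
So sqrt(237) = [15; (2, 1, 1, 7, 10, 7, 1, 1, 2, 30)] with period length k = 10.
k is even, so the fundamental solution of x^2 - 237y^2 = 1 is (p_{k-1}, q_{k-1}) = (p_9, q_9); compute convergents through index 9.
Convergents (p_i = a_i*p_{i-1} + p_{i-2}, q_i = a_i*q_{i-1} + q_{i-2} with p_{-2}=0, p_{-1}=1, q_{-2}=1, q_{-1}=0):
  i=0: a_0=15, p_0 = 15*1 + 0 = 15, q_0 = 15*0 + 1 = 1.
  i=1: a_1=2, p_1 = 2*15 + 1 = 31, q_1 = 2*1 + 0 = 2.
  i=2: a_2=1, p_2 = 1*31 + 15 = 46, q_2 = 1*2 + 1 = 3.
  i=3: a_3=1, p_3 = 1*46 + 31 = 77, q_3 = 1*3 + 2 = 5.
  i=4: a_4=7, p_4 = 7*77 + 46 = 585, q_4 = 7*5 + 3 = 38.
  i=5: a_5=10, p_5 = 10*585 + 77 = 5927, q_5 = 10*38 + 5 = 385.
  i=6: a_6=7, p_6 = 7*5927 + 585 = 42074, q_6 = 7*385 + 38 = 2733.
  i=7: a_7=1, p_7 = 1*42074 + 5927 = 48001, q_7 = 1*2733 + 385 = 3118.
  i=8: a_8=1, p_8 = 1*48001 + 42074 = 90075, q_8 = 1*3118 + 2733 = 5851.
  i=9: a_9=2, p_9 = 2*90075 + 48001 = 228151, q_9 = 2*5851 + 3118 = 14820.
Check: 228151^2 - 237*14820^2 = 52052878801 - 52052878800 = 1, so (x, y) = (228151, 14820) solves the equation, and by the theorem it is the least positive solution.

(x, y) = (228151, 14820)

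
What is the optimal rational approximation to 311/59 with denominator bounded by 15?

58/11

Expand x = 311/59 as a continued fraction with the Euclidean algorithm:
  311 = 5*59 + 16, so a_0 = 5.
  59 = 3*16 + 11, so a_1 = 3.
  16 = 1*11 + 5, so a_2 = 1.
  11 = 2*5 + 1, so a_3 = 2.
  5 = 5*1 + 0, so a_4 = 5.
so x = [5; 3, 1, 2, 5].
Convergents (p_i = a_i*p_{i-1} + p_{i-2}, q_i = a_i*q_{i-1} + q_{i-2} with p_{-2}=0, p_{-1}=1, q_{-2}=1, q_{-1}=0), until the denominator exceeds 15:
  i=0: a_0=5, p_0 = 5*1 + 0 = 5, q_0 = 5*0 + 1 = 1.
  i=1: a_1=3, p_1 = 3*5 + 1 = 16, q_1 = 3*1 + 0 = 3.
  i=2: a_2=1, p_2 = 1*16 + 5 = 21, q_2 = 1*3 + 1 = 4.
  i=3: a_3=2, p_3 = 2*21 + 16 = 58, q_3 = 2*4 + 3 = 11.
  i=4: a_4=5, p_4 = 5*58 + 21 = 311, q_4 = 5*11 + 4 = 59.
q_4 = 59 > 15, so the last convergent with denominator <= 15 is p_3/q_3 = 58/11.
The closest fraction with denominator <= 15 is either p_3/q_3 or the intermediate fraction (k*p_3 + p_2)/(k*q_3 + q_2) with the largest k >= 1 whose denominator stays <= 15; these approach x as k grows, and every other convergent or intermediate fraction in range is farther away.
Largest k: floor((15 - q_2)/q_3) = floor((15 - 4)/11) = 1.
That gives (1*58 + 21)/(1*11 + 4) = 79/15.
Compare the errors: |x - 58/11| = |311*11 - 58*59|/(59*11) = 1/649, and |x - 79/15| = |311*15 - 79*59|/(59*15) = 4/885.
Cross-multiplying, 1*885 = 885 < 2596 = 4*649, so 1/649 is smaller: the convergent 58/11 is closer to x than 79/15.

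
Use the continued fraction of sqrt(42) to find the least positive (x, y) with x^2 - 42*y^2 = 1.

(x, y) = (13, 2)

First expand sqrt(42) as a continued fraction. With x_i = (sqrt(42) + m_i)/d_i and (m_0, d_0) = (0, 1): a_0 = floor(sqrt(42)) = 6, since 6^2 = 36 <= 42 < 49 = 7^2.
Iterate m_{i+1} = d_i*a_i - m_i, d_{i+1} = (42 - m_{i+1}^2)/d_i, a_{i+1} = floor((a_0 + m_{i+1})/d_{i+1}):
  m_1 = 1*6 - 0 = 6, d_1 = (42 - 6^2)/1 = 6/1 = 6, a_1 = floor((6 + 6)/6) = 2.
  m_2 = 6*2 - 6 = 6, d_2 = (42 - 6^2)/6 = 6/6 = 1, a_2 = floor((6 + 6)/1) = 12.
  m_3 = 1*12 - 6 = 6, d_3 = (42 - 6^2)/1 = 6/1 = 6: (m_3, d_3) = (m_1, d_1) = (6, 6), so from here the quotients repeat a_1, a_2; the period length is 2.
So sqrt(42) = [6; (2, 12)] with period length k = 2.
k is even, so the fundamental solution of x^2 - 42y^2 = 1 is (p_{k-1}, q_{k-1}) = (p_1, q_1); compute convergents through index 1.
Convergents (p_i = a_i*p_{i-1} + p_{i-2}, q_i = a_i*q_{i-1} + q_{i-2} with p_{-2}=0, p_{-1}=1, q_{-2}=1, q_{-1}=0):
  i=0: a_0=6, p_0 = 6*1 + 0 = 6, q_0 = 6*0 + 1 = 1.
  i=1: a_1=2, p_1 = 2*6 + 1 = 13, q_1 = 2*1 + 0 = 2.
Check: 13^2 - 42*2^2 = 169 - 168 = 1, so (x, y) = (13, 2) solves the equation, and by the theorem it is the least positive solution.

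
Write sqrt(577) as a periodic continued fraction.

Write x_i = (sqrt(577) + m_i)/d_i with (m_0, d_0) = (0, 1). a_0 = floor(sqrt(577)) = 24, since 24^2 = 576 <= 577 < 625 = 25^2.
Iterate m_{i+1} = d_i*a_i - m_i, d_{i+1} = (577 - m_{i+1}^2)/d_i, a_{i+1} = floor((a_0 + m_{i+1})/d_{i+1}):
  m_1 = 1*24 - 0 = 24, d_1 = (577 - 24^2)/1 = 1/1 = 1, a_1 = floor((24 + 24)/1) = 48.
  m_2 = 1*48 - 24 = 24, d_2 = (577 - 24^2)/1 = 1/1 = 1: (m_2, d_2) = (m_1, d_1) = (24, 1), so from here the quotient a_1 repeats; the period length is 1.
Hence the expansion of sqrt(577) is a_0 = 24 followed by the repeating block 48 (period 1).

[24; (48)]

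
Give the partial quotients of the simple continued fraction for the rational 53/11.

[4; 1, 4, 2]

Run the Euclidean algorithm on 53 and 11; the successive quotients are the partial quotients a_0, a_1, ... (each step inverts the fractional part left over by the previous one):
  53 = 4*11 + 9, so a_0 = 4.
  11 = 1*9 + 2, so a_1 = 1.
  9 = 4*2 + 1, so a_2 = 4.
  2 = 2*1 + 0, so a_3 = 2.
The remainder reaches 0 after 4 divisions, so the expansion has 4 partial quotients, read off in order.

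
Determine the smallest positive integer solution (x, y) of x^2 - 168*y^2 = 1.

First expand sqrt(168) as a continued fraction. With x_i = (sqrt(168) + m_i)/d_i and (m_0, d_0) = (0, 1): a_0 = floor(sqrt(168)) = 12, since 12^2 = 144 <= 168 < 169 = 13^2.
Iterate m_{i+1} = d_i*a_i - m_i, d_{i+1} = (168 - m_{i+1}^2)/d_i, a_{i+1} = floor((a_0 + m_{i+1})/d_{i+1}):
  m_1 = 1*12 - 0 = 12, d_1 = (168 - 12^2)/1 = 24/1 = 24, a_1 = floor((12 + 12)/24) = 1.
  m_2 = 24*1 - 12 = 12, d_2 = (168 - 12^2)/24 = 24/24 = 1, a_2 = floor((12 + 12)/1) = 24.
  m_3 = 1*24 - 12 = 12, d_3 = (168 - 12^2)/1 = 24/1 = 24: (m_3, d_3) = (m_1, d_1) = (12, 24), so from here the quotients repeat a_1, a_2; the period length is 2.
So sqrt(168) = [12; (1, 24)] with period length k = 2.
k is even, so the fundamental solution of x^2 - 168y^2 = 1 is (p_{k-1}, q_{k-1}) = (p_1, q_1); compute convergents through index 1.
Convergents (p_i = a_i*p_{i-1} + p_{i-2}, q_i = a_i*q_{i-1} + q_{i-2} with p_{-2}=0, p_{-1}=1, q_{-2}=1, q_{-1}=0):
  i=0: a_0=12, p_0 = 12*1 + 0 = 12, q_0 = 12*0 + 1 = 1.
  i=1: a_1=1, p_1 = 1*12 + 1 = 13, q_1 = 1*1 + 0 = 1.
Check: 13^2 - 168*1^2 = 169 - 168 = 1, so (x, y) = (13, 1) solves the equation, and by the theorem it is the least positive solution.

(x, y) = (13, 1)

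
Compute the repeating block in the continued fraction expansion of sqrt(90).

[9; (2, 18)]

Write x_i = (sqrt(90) + m_i)/d_i with (m_0, d_0) = (0, 1). a_0 = floor(sqrt(90)) = 9, since 9^2 = 81 <= 90 < 100 = 10^2.
Iterate m_{i+1} = d_i*a_i - m_i, d_{i+1} = (90 - m_{i+1}^2)/d_i, a_{i+1} = floor((a_0 + m_{i+1})/d_{i+1}):
  m_1 = 1*9 - 0 = 9, d_1 = (90 - 9^2)/1 = 9/1 = 9, a_1 = floor((9 + 9)/9) = 2.
  m_2 = 9*2 - 9 = 9, d_2 = (90 - 9^2)/9 = 9/9 = 1, a_2 = floor((9 + 9)/1) = 18.
  m_3 = 1*18 - 9 = 9, d_3 = (90 - 9^2)/1 = 9/1 = 9: (m_3, d_3) = (m_1, d_1) = (9, 9), so from here the quotients repeat a_1, a_2; the period length is 2.
Hence the expansion of sqrt(90) is a_0 = 9 followed by the repeating block 2, 18 (period 2).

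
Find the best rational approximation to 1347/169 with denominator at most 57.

271/34

Expand x = 1347/169 as a continued fraction with the Euclidean algorithm:
  1347 = 7*169 + 164, so a_0 = 7.
  169 = 1*164 + 5, so a_1 = 1.
  164 = 32*5 + 4, so a_2 = 32.
  5 = 1*4 + 1, so a_3 = 1.
  4 = 4*1 + 0, so a_4 = 4.
so x = [7; 1, 32, 1, 4].
Convergents (p_i = a_i*p_{i-1} + p_{i-2}, q_i = a_i*q_{i-1} + q_{i-2} with p_{-2}=0, p_{-1}=1, q_{-2}=1, q_{-1}=0), until the denominator exceeds 57:
  i=0: a_0=7, p_0 = 7*1 + 0 = 7, q_0 = 7*0 + 1 = 1.
  i=1: a_1=1, p_1 = 1*7 + 1 = 8, q_1 = 1*1 + 0 = 1.
  i=2: a_2=32, p_2 = 32*8 + 7 = 263, q_2 = 32*1 + 1 = 33.
  i=3: a_3=1, p_3 = 1*263 + 8 = 271, q_3 = 1*33 + 1 = 34.
  i=4: a_4=4, p_4 = 4*271 + 263 = 1347, q_4 = 4*34 + 33 = 169.
q_4 = 169 > 57, so the last convergent with denominator <= 57 is p_3/q_3 = 271/34.
The closest fraction with denominator <= 57 is either p_3/q_3 or the intermediate fraction (k*p_3 + p_2)/(k*q_3 + q_2) with the largest k >= 1 whose denominator stays <= 57; these approach x as k grows, and every other convergent or intermediate fraction in range is farther away.
Largest k: floor((57 - q_2)/q_3) = floor((57 - 33)/34) = 0.
Since k = 0, no intermediate fraction beyond p_3/q_3 has denominator <= 57, so the convergent 271/34 is the closest (its error is |1347*34 - 271*169|/(169*34) = 1/5746).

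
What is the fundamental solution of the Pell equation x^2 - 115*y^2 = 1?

(x, y) = (1126, 105)

First expand sqrt(115) as a continued fraction. With x_i = (sqrt(115) + m_i)/d_i and (m_0, d_0) = (0, 1): a_0 = floor(sqrt(115)) = 10, since 10^2 = 100 <= 115 < 121 = 11^2.
Iterate m_{i+1} = d_i*a_i - m_i, d_{i+1} = (115 - m_{i+1}^2)/d_i, a_{i+1} = floor((a_0 + m_{i+1})/d_{i+1}):
  m_1 = 1*10 - 0 = 10, d_1 = (115 - 10^2)/1 = 15/1 = 15, a_1 = floor((10 + 10)/15) = 1.
  m_2 = 15*1 - 10 = 5, d_2 = (115 - 5^2)/15 = 90/15 = 6, a_2 = floor((10 + 5)/6) = 2.
  m_3 = 6*2 - 5 = 7, d_3 = (115 - 7^2)/6 = 66/6 = 11, a_3 = floor((10 + 7)/11) = 1.
  m_4 = 11*1 - 7 = 4, d_4 = (115 - 4^2)/11 = 99/11 = 9, a_4 = floor((10 + 4)/9) = 1.
  m_5 = 9*1 - 4 = 5, d_5 = (115 - 5^2)/9 = 90/9 = 10, a_5 = floor((10 + 5)/10) = 1.
  m_6 = 10*1 - 5 = 5, d_6 = (115 - 5^2)/10 = 90/10 = 9, a_6 = floor((10 + 5)/9) = 1.
  m_7 = 9*1 - 5 = 4, d_7 = (115 - 4^2)/9 = 99/9 = 11, a_7 = floor((10 + 4)/11) = 1.
  m_8 = 11*1 - 4 = 7, d_8 = (115 - 7^2)/11 = 66/11 = 6, a_8 = floor((10 + 7)/6) = 2.
  m_9 = 6*2 - 7 = 5, d_9 = (115 - 5^2)/6 = 90/6 = 15, a_9 = floor((10 + 5)/15) = 1.
  m_10 = 15*1 - 5 = 10, d_10 = (115 - 10^2)/15 = 15/15 = 1, a_10 = floor((10 + 10)/1) = 20.
  m_11 = 1*20 - 10 = 10, d_11 = (115 - 10^2)/1 = 15/1 = 15: (m_11, d_11) = (m_1, d_1) = (10, 15), so from here the quotients repeat a_1, ..., a_10; the period length is 10.
So sqrt(115) = [10; (1, 2, 1, 1, 1, 1, 1, 2, 1, 20)] with period length k = 10.
k is even, so the fundamental solution of x^2 - 115y^2 = 1 is (p_{k-1}, q_{k-1}) = (p_9, q_9); compute convergents through index 9.
Convergents (p_i = a_i*p_{i-1} + p_{i-2}, q_i = a_i*q_{i-1} + q_{i-2} with p_{-2}=0, p_{-1}=1, q_{-2}=1, q_{-1}=0):
  i=0: a_0=10, p_0 = 10*1 + 0 = 10, q_0 = 10*0 + 1 = 1.
  i=1: a_1=1, p_1 = 1*10 + 1 = 11, q_1 = 1*1 + 0 = 1.
  i=2: a_2=2, p_2 = 2*11 + 10 = 32, q_2 = 2*1 + 1 = 3.
  i=3: a_3=1, p_3 = 1*32 + 11 = 43, q_3 = 1*3 + 1 = 4.
  i=4: a_4=1, p_4 = 1*43 + 32 = 75, q_4 = 1*4 + 3 = 7.
  i=5: a_5=1, p_5 = 1*75 + 43 = 118, q_5 = 1*7 + 4 = 11.
  i=6: a_6=1, p_6 = 1*118 + 75 = 193, q_6 = 1*11 + 7 = 18.
  i=7: a_7=1, p_7 = 1*193 + 118 = 311, q_7 = 1*18 + 11 = 29.
  i=8: a_8=2, p_8 = 2*311 + 193 = 815, q_8 = 2*29 + 18 = 76.
  i=9: a_9=1, p_9 = 1*815 + 311 = 1126, q_9 = 1*76 + 29 = 105.
Check: 1126^2 - 115*105^2 = 1267876 - 1267875 = 1, so (x, y) = (1126, 105) solves the equation, and by the theorem it is the least positive solution.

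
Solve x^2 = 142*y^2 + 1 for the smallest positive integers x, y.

First expand sqrt(142) as a continued fraction. With x_i = (sqrt(142) + m_i)/d_i and (m_0, d_0) = (0, 1): a_0 = floor(sqrt(142)) = 11, since 11^2 = 121 <= 142 < 144 = 12^2.
Iterate m_{i+1} = d_i*a_i - m_i, d_{i+1} = (142 - m_{i+1}^2)/d_i, a_{i+1} = floor((a_0 + m_{i+1})/d_{i+1}):
  m_1 = 1*11 - 0 = 11, d_1 = (142 - 11^2)/1 = 21/1 = 21, a_1 = floor((11 + 11)/21) = 1.
  m_2 = 21*1 - 11 = 10, d_2 = (142 - 10^2)/21 = 42/21 = 2, a_2 = floor((11 + 10)/2) = 10.
  m_3 = 2*10 - 10 = 10, d_3 = (142 - 10^2)/2 = 42/2 = 21, a_3 = floor((11 + 10)/21) = 1.
  m_4 = 21*1 - 10 = 11, d_4 = (142 - 11^2)/21 = 21/21 = 1, a_4 = floor((11 + 11)/1) = 22.
  m_5 = 1*22 - 11 = 11, d_5 = (142 - 11^2)/1 = 21/1 = 21: (m_5, d_5) = (m_1, d_1) = (11, 21), so from here the quotients repeat a_1, ..., a_4; the period length is 4.
So sqrt(142) = [11; (1, 10, 1, 22)] with period length k = 4.
k is even, so the fundamental solution of x^2 - 142y^2 = 1 is (p_{k-1}, q_{k-1}) = (p_3, q_3); compute convergents through index 3.
Convergents (p_i = a_i*p_{i-1} + p_{i-2}, q_i = a_i*q_{i-1} + q_{i-2} with p_{-2}=0, p_{-1}=1, q_{-2}=1, q_{-1}=0):
  i=0: a_0=11, p_0 = 11*1 + 0 = 11, q_0 = 11*0 + 1 = 1.
  i=1: a_1=1, p_1 = 1*11 + 1 = 12, q_1 = 1*1 + 0 = 1.
  i=2: a_2=10, p_2 = 10*12 + 11 = 131, q_2 = 10*1 + 1 = 11.
  i=3: a_3=1, p_3 = 1*131 + 12 = 143, q_3 = 1*11 + 1 = 12.
Check: 143^2 - 142*12^2 = 20449 - 20448 = 1, so (x, y) = (143, 12) solves the equation, and by the theorem it is the least positive solution.

(x, y) = (143, 12)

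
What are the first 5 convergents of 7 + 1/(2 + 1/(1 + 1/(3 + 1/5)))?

7/1, 15/2, 22/3, 81/11, 427/58

Using the convergent recurrence p_i = a_i*p_{i-1} + p_{i-2}, q_i = a_i*q_{i-1} + q_{i-2} with p_{-2}=0, p_{-1}=1, q_{-2}=1, q_{-1}=0:
  i=0: a_0=7, p_0 = 7*1 + 0 = 7, q_0 = 7*0 + 1 = 1.
  i=1: a_1=2, p_1 = 2*7 + 1 = 15, q_1 = 2*1 + 0 = 2.
  i=2: a_2=1, p_2 = 1*15 + 7 = 22, q_2 = 1*2 + 1 = 3.
  i=3: a_3=3, p_3 = 3*22 + 15 = 81, q_3 = 3*3 + 2 = 11.
  i=4: a_4=5, p_4 = 5*81 + 22 = 427, q_4 = 5*11 + 3 = 58.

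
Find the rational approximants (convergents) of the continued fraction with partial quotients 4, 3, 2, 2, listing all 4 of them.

Using the convergent recurrence p_i = a_i*p_{i-1} + p_{i-2}, q_i = a_i*q_{i-1} + q_{i-2} with p_{-2}=0, p_{-1}=1, q_{-2}=1, q_{-1}=0:
  i=0: a_0=4, p_0 = 4*1 + 0 = 4, q_0 = 4*0 + 1 = 1.
  i=1: a_1=3, p_1 = 3*4 + 1 = 13, q_1 = 3*1 + 0 = 3.
  i=2: a_2=2, p_2 = 2*13 + 4 = 30, q_2 = 2*3 + 1 = 7.
  i=3: a_3=2, p_3 = 2*30 + 13 = 73, q_3 = 2*7 + 3 = 17.

4/1, 13/3, 30/7, 73/17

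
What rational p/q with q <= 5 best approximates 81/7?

Expand x = 81/7 as a continued fraction with the Euclidean algorithm:
  81 = 11*7 + 4, so a_0 = 11.
  7 = 1*4 + 3, so a_1 = 1.
  4 = 1*3 + 1, so a_2 = 1.
  3 = 3*1 + 0, so a_3 = 3.
so x = [11; 1, 1, 3].
Convergents (p_i = a_i*p_{i-1} + p_{i-2}, q_i = a_i*q_{i-1} + q_{i-2} with p_{-2}=0, p_{-1}=1, q_{-2}=1, q_{-1}=0), until the denominator exceeds 5:
  i=0: a_0=11, p_0 = 11*1 + 0 = 11, q_0 = 11*0 + 1 = 1.
  i=1: a_1=1, p_1 = 1*11 + 1 = 12, q_1 = 1*1 + 0 = 1.
  i=2: a_2=1, p_2 = 1*12 + 11 = 23, q_2 = 1*1 + 1 = 2.
  i=3: a_3=3, p_3 = 3*23 + 12 = 81, q_3 = 3*2 + 1 = 7.
q_3 = 7 > 5, so the last convergent with denominator <= 5 is p_2/q_2 = 23/2.
The closest fraction with denominator <= 5 is either p_2/q_2 or the intermediate fraction (k*p_2 + p_1)/(k*q_2 + q_1) with the largest k >= 1 whose denominator stays <= 5; these approach x as k grows, and every other convergent or intermediate fraction in range is farther away.
Largest k: floor((5 - q_1)/q_2) = floor((5 - 1)/2) = 2.
That gives (2*23 + 12)/(2*2 + 1) = 58/5.
Compare the errors: |x - 23/2| = |81*2 - 23*7|/(7*2) = 1/14, and |x - 58/5| = |81*5 - 58*7|/(7*5) = 1/35.
Cross-multiplying, 1*14 = 14 < 35 = 1*35, so 1/35 is smaller: the intermediate fraction 58/5 is closer to x than 23/2.

58/5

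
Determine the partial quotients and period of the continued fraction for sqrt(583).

[24; (6, 1, 7, 5, 4, 5, 7, 1, 6, 48)]

Write x_i = (sqrt(583) + m_i)/d_i with (m_0, d_0) = (0, 1). a_0 = floor(sqrt(583)) = 24, since 24^2 = 576 <= 583 < 625 = 25^2.
Iterate m_{i+1} = d_i*a_i - m_i, d_{i+1} = (583 - m_{i+1}^2)/d_i, a_{i+1} = floor((a_0 + m_{i+1})/d_{i+1}):
  m_1 = 1*24 - 0 = 24, d_1 = (583 - 24^2)/1 = 7/1 = 7, a_1 = floor((24 + 24)/7) = 6.
  m_2 = 7*6 - 24 = 18, d_2 = (583 - 18^2)/7 = 259/7 = 37, a_2 = floor((24 + 18)/37) = 1.
  m_3 = 37*1 - 18 = 19, d_3 = (583 - 19^2)/37 = 222/37 = 6, a_3 = floor((24 + 19)/6) = 7.
  m_4 = 6*7 - 19 = 23, d_4 = (583 - 23^2)/6 = 54/6 = 9, a_4 = floor((24 + 23)/9) = 5.
  m_5 = 9*5 - 23 = 22, d_5 = (583 - 22^2)/9 = 99/9 = 11, a_5 = floor((24 + 22)/11) = 4.
  m_6 = 11*4 - 22 = 22, d_6 = (583 - 22^2)/11 = 99/11 = 9, a_6 = floor((24 + 22)/9) = 5.
  m_7 = 9*5 - 22 = 23, d_7 = (583 - 23^2)/9 = 54/9 = 6, a_7 = floor((24 + 23)/6) = 7.
  m_8 = 6*7 - 23 = 19, d_8 = (583 - 19^2)/6 = 222/6 = 37, a_8 = floor((24 + 19)/37) = 1.
  m_9 = 37*1 - 19 = 18, d_9 = (583 - 18^2)/37 = 259/37 = 7, a_9 = floor((24 + 18)/7) = 6.
  m_10 = 7*6 - 18 = 24, d_10 = (583 - 24^2)/7 = 7/7 = 1, a_10 = floor((24 + 24)/1) = 48.
  m_11 = 1*48 - 24 = 24, d_11 = (583 - 24^2)/1 = 7/1 = 7: (m_11, d_11) = (m_1, d_1) = (24, 7), so from here the quotients repeat a_1, ..., a_10; the period length is 10.
Hence the expansion of sqrt(583) is a_0 = 24 followed by the repeating block 6, 1, 7, 5, 4, 5, 7, 1, 6, 48 (period 10).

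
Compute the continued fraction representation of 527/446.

[1; 5, 1, 1, 40]

Run the Euclidean algorithm on 527 and 446; the successive quotients are the partial quotients a_0, a_1, ... (each step inverts the fractional part left over by the previous one):
  527 = 1*446 + 81, so a_0 = 1.
  446 = 5*81 + 41, so a_1 = 5.
  81 = 1*41 + 40, so a_2 = 1.
  41 = 1*40 + 1, so a_3 = 1.
  40 = 40*1 + 0, so a_4 = 40.
The remainder reaches 0 after 5 divisions, so the expansion has 5 partial quotients, read off in order.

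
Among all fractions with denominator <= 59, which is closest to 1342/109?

Expand x = 1342/109 as a continued fraction with the Euclidean algorithm:
  1342 = 12*109 + 34, so a_0 = 12.
  109 = 3*34 + 7, so a_1 = 3.
  34 = 4*7 + 6, so a_2 = 4.
  7 = 1*6 + 1, so a_3 = 1.
  6 = 6*1 + 0, so a_4 = 6.
so x = [12; 3, 4, 1, 6].
Convergents (p_i = a_i*p_{i-1} + p_{i-2}, q_i = a_i*q_{i-1} + q_{i-2} with p_{-2}=0, p_{-1}=1, q_{-2}=1, q_{-1}=0), until the denominator exceeds 59:
  i=0: a_0=12, p_0 = 12*1 + 0 = 12, q_0 = 12*0 + 1 = 1.
  i=1: a_1=3, p_1 = 3*12 + 1 = 37, q_1 = 3*1 + 0 = 3.
  i=2: a_2=4, p_2 = 4*37 + 12 = 160, q_2 = 4*3 + 1 = 13.
  i=3: a_3=1, p_3 = 1*160 + 37 = 197, q_3 = 1*13 + 3 = 16.
  i=4: a_4=6, p_4 = 6*197 + 160 = 1342, q_4 = 6*16 + 13 = 109.
q_4 = 109 > 59, so the last convergent with denominator <= 59 is p_3/q_3 = 197/16.
The closest fraction with denominator <= 59 is either p_3/q_3 or the intermediate fraction (k*p_3 + p_2)/(k*q_3 + q_2) with the largest k >= 1 whose denominator stays <= 59; these approach x as k grows, and every other convergent or intermediate fraction in range is farther away.
Largest k: floor((59 - q_2)/q_3) = floor((59 - 13)/16) = 2.
That gives (2*197 + 160)/(2*16 + 13) = 554/45.
Compare the errors: |x - 197/16| = |1342*16 - 197*109|/(109*16) = 1/1744, and |x - 554/45| = |1342*45 - 554*109|/(109*45) = 4/4905.
Cross-multiplying, 1*4905 = 4905 < 6976 = 4*1744, so 1/1744 is smaller: the convergent 197/16 is closer to x than 554/45.

197/16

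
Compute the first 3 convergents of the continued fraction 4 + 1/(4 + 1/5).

4/1, 17/4, 89/21

Using the convergent recurrence p_i = a_i*p_{i-1} + p_{i-2}, q_i = a_i*q_{i-1} + q_{i-2} with p_{-2}=0, p_{-1}=1, q_{-2}=1, q_{-1}=0:
  i=0: a_0=4, p_0 = 4*1 + 0 = 4, q_0 = 4*0 + 1 = 1.
  i=1: a_1=4, p_1 = 4*4 + 1 = 17, q_1 = 4*1 + 0 = 4.
  i=2: a_2=5, p_2 = 5*17 + 4 = 89, q_2 = 5*4 + 1 = 21.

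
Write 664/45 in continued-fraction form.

[14; 1, 3, 11]

Run the Euclidean algorithm on 664 and 45; the successive quotients are the partial quotients a_0, a_1, ... (each step inverts the fractional part left over by the previous one):
  664 = 14*45 + 34, so a_0 = 14.
  45 = 1*34 + 11, so a_1 = 1.
  34 = 3*11 + 1, so a_2 = 3.
  11 = 11*1 + 0, so a_3 = 11.
The remainder reaches 0 after 4 divisions, so the expansion has 4 partial quotients, read off in order.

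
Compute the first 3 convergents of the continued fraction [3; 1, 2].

Using the convergent recurrence p_i = a_i*p_{i-1} + p_{i-2}, q_i = a_i*q_{i-1} + q_{i-2} with p_{-2}=0, p_{-1}=1, q_{-2}=1, q_{-1}=0:
  i=0: a_0=3, p_0 = 3*1 + 0 = 3, q_0 = 3*0 + 1 = 1.
  i=1: a_1=1, p_1 = 1*3 + 1 = 4, q_1 = 1*1 + 0 = 1.
  i=2: a_2=2, p_2 = 2*4 + 3 = 11, q_2 = 2*1 + 1 = 3.

3/1, 4/1, 11/3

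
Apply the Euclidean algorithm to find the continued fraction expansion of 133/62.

Run the Euclidean algorithm on 133 and 62; the successive quotients are the partial quotients a_0, a_1, ... (each step inverts the fractional part left over by the previous one):
  133 = 2*62 + 9, so a_0 = 2.
  62 = 6*9 + 8, so a_1 = 6.
  9 = 1*8 + 1, so a_2 = 1.
  8 = 8*1 + 0, so a_3 = 8.
The remainder reaches 0 after 4 divisions, so the expansion has 4 partial quotients, read off in order.

[2; 6, 1, 8]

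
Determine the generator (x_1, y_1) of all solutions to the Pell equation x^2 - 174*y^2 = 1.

(x, y) = (1451, 110)

First expand sqrt(174) as a continued fraction. With x_i = (sqrt(174) + m_i)/d_i and (m_0, d_0) = (0, 1): a_0 = floor(sqrt(174)) = 13, since 13^2 = 169 <= 174 < 196 = 14^2.
Iterate m_{i+1} = d_i*a_i - m_i, d_{i+1} = (174 - m_{i+1}^2)/d_i, a_{i+1} = floor((a_0 + m_{i+1})/d_{i+1}):
  m_1 = 1*13 - 0 = 13, d_1 = (174 - 13^2)/1 = 5/1 = 5, a_1 = floor((13 + 13)/5) = 5.
  m_2 = 5*5 - 13 = 12, d_2 = (174 - 12^2)/5 = 30/5 = 6, a_2 = floor((13 + 12)/6) = 4.
  m_3 = 6*4 - 12 = 12, d_3 = (174 - 12^2)/6 = 30/6 = 5, a_3 = floor((13 + 12)/5) = 5.
  m_4 = 5*5 - 12 = 13, d_4 = (174 - 13^2)/5 = 5/5 = 1, a_4 = floor((13 + 13)/1) = 26.
  m_5 = 1*26 - 13 = 13, d_5 = (174 - 13^2)/1 = 5/1 = 5: (m_5, d_5) = (m_1, d_1) = (13, 5), so from here the quotients repeat a_1, ..., a_4; the period length is 4.
So sqrt(174) = [13; (5, 4, 5, 26)] with period length k = 4.
k is even, so the fundamental solution of x^2 - 174y^2 = 1 is (p_{k-1}, q_{k-1}) = (p_3, q_3); compute convergents through index 3.
Convergents (p_i = a_i*p_{i-1} + p_{i-2}, q_i = a_i*q_{i-1} + q_{i-2} with p_{-2}=0, p_{-1}=1, q_{-2}=1, q_{-1}=0):
  i=0: a_0=13, p_0 = 13*1 + 0 = 13, q_0 = 13*0 + 1 = 1.
  i=1: a_1=5, p_1 = 5*13 + 1 = 66, q_1 = 5*1 + 0 = 5.
  i=2: a_2=4, p_2 = 4*66 + 13 = 277, q_2 = 4*5 + 1 = 21.
  i=3: a_3=5, p_3 = 5*277 + 66 = 1451, q_3 = 5*21 + 5 = 110.
Check: 1451^2 - 174*110^2 = 2105401 - 2105400 = 1, so (x, y) = (1451, 110) solves the equation, and by the theorem it is the least positive solution.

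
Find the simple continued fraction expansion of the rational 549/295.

[1; 1, 6, 5, 8]

Run the Euclidean algorithm on 549 and 295; the successive quotients are the partial quotients a_0, a_1, ... (each step inverts the fractional part left over by the previous one):
  549 = 1*295 + 254, so a_0 = 1.
  295 = 1*254 + 41, so a_1 = 1.
  254 = 6*41 + 8, so a_2 = 6.
  41 = 5*8 + 1, so a_3 = 5.
  8 = 8*1 + 0, so a_4 = 8.
The remainder reaches 0 after 5 divisions, so the expansion has 5 partial quotients, read off in order.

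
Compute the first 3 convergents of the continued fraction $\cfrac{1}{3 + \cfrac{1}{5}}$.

0/1, 1/3, 5/16

Using the convergent recurrence p_i = a_i*p_{i-1} + p_{i-2}, q_i = a_i*q_{i-1} + q_{i-2} with p_{-2}=0, p_{-1}=1, q_{-2}=1, q_{-1}=0:
  i=0: a_0=0, p_0 = 0*1 + 0 = 0, q_0 = 0*0 + 1 = 1.
  i=1: a_1=3, p_1 = 3*0 + 1 = 1, q_1 = 3*1 + 0 = 3.
  i=2: a_2=5, p_2 = 5*1 + 0 = 5, q_2 = 5*3 + 1 = 16.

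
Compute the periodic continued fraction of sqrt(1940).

[44; (22, 88)]

Write x_i = (sqrt(1940) + m_i)/d_i with (m_0, d_0) = (0, 1). a_0 = floor(sqrt(1940)) = 44, since 44^2 = 1936 <= 1940 < 2025 = 45^2.
Iterate m_{i+1} = d_i*a_i - m_i, d_{i+1} = (1940 - m_{i+1}^2)/d_i, a_{i+1} = floor((a_0 + m_{i+1})/d_{i+1}):
  m_1 = 1*44 - 0 = 44, d_1 = (1940 - 44^2)/1 = 4/1 = 4, a_1 = floor((44 + 44)/4) = 22.
  m_2 = 4*22 - 44 = 44, d_2 = (1940 - 44^2)/4 = 4/4 = 1, a_2 = floor((44 + 44)/1) = 88.
  m_3 = 1*88 - 44 = 44, d_3 = (1940 - 44^2)/1 = 4/1 = 4: (m_3, d_3) = (m_1, d_1) = (44, 4), so from here the quotients repeat a_1, a_2; the period length is 2.
Hence the expansion of sqrt(1940) is a_0 = 44 followed by the repeating block 22, 88 (period 2).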